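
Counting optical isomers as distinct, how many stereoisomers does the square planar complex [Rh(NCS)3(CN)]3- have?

1

A square has two trans pairs of vertices; adjacent vertices are cis.
Only one geometric arrangement is possible.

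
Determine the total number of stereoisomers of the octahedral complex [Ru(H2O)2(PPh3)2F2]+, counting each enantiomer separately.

There are 5 geometric isomers: H2O trans, PPh3 trans, F trans; H2O cis, PPh3 cis, F trans; H2O cis, PPh3 trans, F cis; H2O cis, PPh3 cis, F cis (chiral); H2O trans, PPh3 cis, F cis.
One of these lacks any improper symmetry element and so occurs as an enantiomeric pair, giving 5 + 1 = 6 stereoisomers in total.

6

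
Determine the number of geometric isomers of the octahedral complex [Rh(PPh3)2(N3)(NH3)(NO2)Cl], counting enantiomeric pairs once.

Exhaustive case analysis gives 9 geometric isomers.

9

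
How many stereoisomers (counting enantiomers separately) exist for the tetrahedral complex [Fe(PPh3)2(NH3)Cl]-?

All four vertices of a tetrahedron are equivalent and mutually adjacent, so cis/trans isomerism cannot arise.
Only one geometric arrangement is possible.

1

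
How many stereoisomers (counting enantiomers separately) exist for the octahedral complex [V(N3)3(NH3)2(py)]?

3

In an octahedral complex each vertex has one trans partner and four cis neighbours.
There are 3 geometric isomers: N3 mer, NH3 cis; N3 mer, NH3 trans; N3 fac, NH3 cis.
Each arrangement has an internal mirror plane or centre of symmetry, so none is chiral.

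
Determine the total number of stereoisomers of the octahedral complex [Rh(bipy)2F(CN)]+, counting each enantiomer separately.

In an octahedral complex each vertex has one trans partner and four cis neighbours.
Each bipy is bidentate and must span two cis positions.
Systematic placement gives 2 geometric isomers: F and CN mutually trans; F and CN mutually cis (chiral).
One of these lacks any improper symmetry element and so occurs as an enantiomeric pair, giving 2 + 1 = 3 stereoisomers in total.

3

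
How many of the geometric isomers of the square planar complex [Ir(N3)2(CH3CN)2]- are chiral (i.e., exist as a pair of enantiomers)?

Working through the distinct placements yields 2 geometric isomers: N3 cis; N3 trans.
Each arrangement has an internal mirror plane or centre of symmetry, so none is chiral.

0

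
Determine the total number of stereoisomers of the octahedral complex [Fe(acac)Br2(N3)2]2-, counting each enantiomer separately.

4

The six octahedral sites form three mutually perpendicular trans pairs.
Each acac is bidentate and must span two cis positions.
The distinct arrangements are (3 in all): Br trans, N3 cis; Br cis, N3 cis (chiral); Br cis, N3 trans.
One of these lacks any improper symmetry element and so occurs as an enantiomeric pair, giving 3 + 1 = 4 stereoisomers in total.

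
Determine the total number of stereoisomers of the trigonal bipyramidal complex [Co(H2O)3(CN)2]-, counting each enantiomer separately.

3

In a trigonal bipyramid the two axial positions differ from the three equatorial ones.
The distinct arrangements are (3 in all): CN both axial; CN one axial, one equatorial; CN both equatorial.
Each arrangement has an internal mirror plane or centre of symmetry, so none is chiral.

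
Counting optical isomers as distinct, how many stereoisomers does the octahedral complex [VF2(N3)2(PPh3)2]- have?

6

There are 5 geometric isomers: F trans, N3 trans, PPh3 trans; F trans, N3 cis, PPh3 cis; F cis, N3 cis, PPh3 trans; F cis, N3 cis, PPh3 cis (chiral); F cis, N3 trans, PPh3 cis.
One of these lacks any improper symmetry element and so occurs as an enantiomeric pair, giving 5 + 1 = 6 stereoisomers in total.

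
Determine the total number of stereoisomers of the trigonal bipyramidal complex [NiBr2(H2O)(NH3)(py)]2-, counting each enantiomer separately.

10

In a trigonal bipyramid the two axial positions differ from the three equatorial ones.
Placing the ligands in turn and identifying arrangements related by rotation or reflection leaves 7 distinct geometric isomers.
Of these, 3 lack any improper symmetry element and so occur as enantiomeric pairs, giving 7 + 3 = 10 stereoisomers in total.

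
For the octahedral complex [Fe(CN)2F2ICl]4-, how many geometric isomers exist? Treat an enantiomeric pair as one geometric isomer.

The six octahedral sites form three mutually perpendicular trans pairs.
There are 6 geometric isomers: CN trans, F cis; CN trans, F trans; CN cis, F cis (3 arrangements, 2 chiral); CN cis, F trans.

6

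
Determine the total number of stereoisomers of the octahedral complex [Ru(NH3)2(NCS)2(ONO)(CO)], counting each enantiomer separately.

Working through the distinct placements yields 6 geometric isomers: NH3 cis, NCS cis (3 arrangements, 2 chiral); NH3 trans, NCS cis; NH3 cis, NCS trans; NH3 trans, NCS trans.
Of these, 2 lack any improper symmetry element and so occur as enantiomeric pairs, giving 6 + 2 = 8 stereoisomers in total.

8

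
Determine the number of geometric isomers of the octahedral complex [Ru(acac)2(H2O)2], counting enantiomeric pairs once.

2

The six octahedral sites form three mutually perpendicular trans pairs.
Each acac is bidentate and must span two cis positions.
Working through the distinct placements yields 2 geometric isomers: H2O trans; H2O cis (chiral).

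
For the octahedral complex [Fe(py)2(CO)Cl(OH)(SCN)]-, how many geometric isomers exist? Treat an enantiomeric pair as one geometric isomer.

An octahedron has six vertices in three trans pairs; every non-trans pair is cis.
Exhaustive case analysis gives 9 geometric isomers.

9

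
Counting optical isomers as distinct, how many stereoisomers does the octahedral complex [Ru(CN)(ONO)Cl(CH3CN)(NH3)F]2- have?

30

In an octahedral complex each vertex has one trans partner and four cis neighbours.
Systematic enumeration (placing each ligand type in turn and discarding arrangements equivalent by rotation or reflection) gives 15 geometric isomers.
Of these, 15 lack any improper symmetry element and so occur as enantiomeric pairs, giving 15 + 15 = 30 stereoisomers in total.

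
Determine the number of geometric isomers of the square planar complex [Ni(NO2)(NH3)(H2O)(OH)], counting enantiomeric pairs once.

In a square planar complex each vertex has one trans partner and two cis neighbours.
Systematic placement gives 3 geometric isomers: (H2O/NO2 trans, NH3/OH trans); (H2O/OH trans, NH3/NO2 trans); (H2O/NH3 trans, NO2/OH trans).

3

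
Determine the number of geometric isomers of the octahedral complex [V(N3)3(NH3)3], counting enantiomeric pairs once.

2

In an octahedral complex each vertex has one trans partner and four cis neighbours.
Systematic placement gives 2 geometric isomers: N3 mer; N3 fac.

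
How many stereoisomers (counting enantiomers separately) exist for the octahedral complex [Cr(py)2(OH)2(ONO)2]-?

6

An octahedron has six vertices in three trans pairs; every non-trans pair is cis.
The distinct arrangements are (5 in all): py trans, OH trans, ONO trans; py cis, OH trans, ONO cis; py trans, OH cis, ONO cis; py cis, OH cis, ONO cis (chiral); py cis, OH cis, ONO trans.
One of these lacks any improper symmetry element and so occurs as an enantiomeric pair, giving 5 + 1 = 6 stereoisomers in total.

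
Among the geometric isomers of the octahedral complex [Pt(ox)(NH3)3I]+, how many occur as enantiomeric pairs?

An octahedron has six vertices in three trans pairs; every non-trans pair is cis.
Each ox is bidentate and must span two cis positions.
Systematic placement gives 2 geometric isomers: NH3 fac; NH3 mer.
Each arrangement has an internal mirror plane or centre of symmetry, so none is chiral.

0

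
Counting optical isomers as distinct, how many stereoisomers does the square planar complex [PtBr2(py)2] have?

A square has two trans pairs of vertices; adjacent vertices are cis.
There are 2 geometric isomers: Br cis; Br trans.
Each arrangement has an internal mirror plane or centre of symmetry, so none is chiral.

2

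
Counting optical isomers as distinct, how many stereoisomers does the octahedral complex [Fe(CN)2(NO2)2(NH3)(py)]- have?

In an octahedral complex each vertex has one trans partner and four cis neighbours.
Working through the distinct placements yields 6 geometric isomers: CN trans, NO2 cis; CN trans, NO2 trans; CN cis, NO2 cis (3 arrangements, 2 chiral); CN cis, NO2 trans.
Of these, 2 lack any improper symmetry element and so occur as enantiomeric pairs, giving 6 + 2 = 8 stereoisomers in total.

8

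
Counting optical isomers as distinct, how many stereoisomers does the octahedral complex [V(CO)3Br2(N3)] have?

3

An octahedron has six vertices in three trans pairs; every non-trans pair is cis.
Systematic placement gives 3 geometric isomers: CO mer, Br trans; CO fac, Br cis; CO mer, Br cis.
Each arrangement has an internal mirror plane or centre of symmetry, so none is chiral.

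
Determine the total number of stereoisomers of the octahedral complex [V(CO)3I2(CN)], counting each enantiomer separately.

The six octahedral sites form three mutually perpendicular trans pairs.
Working through the distinct placements yields 3 geometric isomers: CO mer, I trans; CO fac, I cis; CO mer, I cis.
Each arrangement has an internal mirror plane or centre of symmetry, so none is chiral.

3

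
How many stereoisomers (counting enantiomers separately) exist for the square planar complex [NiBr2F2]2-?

2

In a square planar complex each vertex has one trans partner and two cis neighbours.
The distinct arrangements are (2 in all): Br cis; Br trans.
Each arrangement has an internal mirror plane or centre of symmetry, so none is chiral.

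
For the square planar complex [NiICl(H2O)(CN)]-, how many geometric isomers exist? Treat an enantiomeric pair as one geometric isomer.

A square has two trans pairs of vertices; adjacent vertices are cis.
Systematic placement gives 3 geometric isomers: (CN/H2O trans, Cl/I trans); (CN/I trans, Cl/H2O trans); (CN/Cl trans, H2O/I trans).

3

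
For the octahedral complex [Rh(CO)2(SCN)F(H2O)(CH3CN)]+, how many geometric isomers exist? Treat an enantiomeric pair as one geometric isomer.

9

Placing the ligands in turn and identifying arrangements related by rotation or reflection leaves 9 distinct geometric isomers.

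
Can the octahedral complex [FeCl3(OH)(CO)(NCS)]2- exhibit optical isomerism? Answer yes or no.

In an octahedral complex each vertex has one trans partner and four cis neighbours.
The distinct arrangements are (4 in all): Cl mer (3 arrangements); Cl fac (chiral).
One of these lacks any improper symmetry element and so occurs as an enantiomeric pair, giving 4 + 1 = 5 stereoisomers in total.

yes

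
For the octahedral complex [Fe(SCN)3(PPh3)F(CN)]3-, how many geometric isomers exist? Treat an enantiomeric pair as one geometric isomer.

Systematic placement gives 4 geometric isomers: SCN mer (3 arrangements); SCN fac (chiral).

4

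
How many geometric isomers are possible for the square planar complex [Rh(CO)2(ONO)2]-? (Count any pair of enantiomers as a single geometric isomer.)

Systematic placement gives 2 geometric isomers: CO cis; CO trans.

2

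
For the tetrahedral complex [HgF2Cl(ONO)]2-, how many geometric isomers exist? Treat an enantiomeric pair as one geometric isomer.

All four vertices of a tetrahedron are equivalent and mutually adjacent, so cis/trans isomerism cannot arise.
Only one geometric arrangement is possible.

1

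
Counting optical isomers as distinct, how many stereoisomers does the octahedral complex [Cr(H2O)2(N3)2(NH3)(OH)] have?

8

Working through the distinct placements yields 6 geometric isomers: H2O trans, N3 trans; H2O trans, N3 cis; H2O cis, N3 cis (3 arrangements, 2 chiral); H2O cis, N3 trans.
Of these, 2 lack any improper symmetry element and so occur as enantiomeric pairs, giving 6 + 2 = 8 stereoisomers in total.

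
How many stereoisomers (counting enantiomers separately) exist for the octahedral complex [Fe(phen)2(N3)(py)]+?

In an octahedral complex each vertex has one trans partner and four cis neighbours.
Each phen is bidentate and must span two cis positions.
There are 2 geometric isomers: N3 and py mutually cis (chiral); N3 and py mutually trans.
One of these lacks any improper symmetry element and so occurs as an enantiomeric pair, giving 2 + 1 = 3 stereoisomers in total.

3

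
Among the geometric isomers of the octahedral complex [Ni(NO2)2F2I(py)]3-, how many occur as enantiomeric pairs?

2

In an octahedral complex each vertex has one trans partner and four cis neighbours.
Working through the distinct placements yields 6 geometric isomers: NO2 cis, F trans; NO2 trans, F trans; NO2 cis, F cis (3 arrangements, 2 chiral); NO2 trans, F cis.
Of these, 2 lack any improper symmetry element and so occur as enantiomeric pairs, giving 6 + 2 = 8 stereoisomers in total.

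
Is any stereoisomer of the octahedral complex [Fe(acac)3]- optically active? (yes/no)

yes

The six octahedral sites form three mutually perpendicular trans pairs.
Each acac is bidentate and must span two cis positions.
Only one geometric arrangement is possible; it has no improper symmetry element, so it exists as a pair of enantiomers (2 stereoisomers).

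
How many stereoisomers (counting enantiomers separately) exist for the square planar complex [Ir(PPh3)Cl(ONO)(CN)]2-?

3

A square has two trans pairs of vertices; adjacent vertices are cis.
Systematic placement gives 3 geometric isomers: (CN/ONO trans, Cl/PPh3 trans); (CN/PPh3 trans, Cl/ONO trans); (CN/Cl trans, ONO/PPh3 trans).
Each arrangement has an internal mirror plane or centre of symmetry, so none is chiral.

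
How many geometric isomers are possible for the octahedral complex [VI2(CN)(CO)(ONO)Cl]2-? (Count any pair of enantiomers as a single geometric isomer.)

9

Placing the ligands in turn and identifying arrangements related by rotation or reflection leaves 9 distinct geometric isomers.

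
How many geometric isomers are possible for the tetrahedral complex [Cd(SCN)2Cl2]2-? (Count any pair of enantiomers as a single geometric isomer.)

Only one geometric arrangement is possible.

1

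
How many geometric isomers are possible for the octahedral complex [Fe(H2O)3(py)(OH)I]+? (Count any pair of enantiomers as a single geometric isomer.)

4

The six octahedral sites form three mutually perpendicular trans pairs.
Systematic placement gives 4 geometric isomers: H2O mer (3 arrangements); H2O fac (chiral).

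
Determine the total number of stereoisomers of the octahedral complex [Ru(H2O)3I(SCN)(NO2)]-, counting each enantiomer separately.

5

There are 4 geometric isomers: H2O mer (3 arrangements); H2O fac (chiral).
One of these lacks any improper symmetry element and so occurs as an enantiomeric pair, giving 4 + 1 = 5 stereoisomers in total.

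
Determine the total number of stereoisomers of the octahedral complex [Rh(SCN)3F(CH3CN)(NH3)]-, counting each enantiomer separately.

5

Working through the distinct placements yields 4 geometric isomers: SCN mer (3 arrangements); SCN fac (chiral).
One of these lacks any improper symmetry element and so occurs as an enantiomeric pair, giving 4 + 1 = 5 stereoisomers in total.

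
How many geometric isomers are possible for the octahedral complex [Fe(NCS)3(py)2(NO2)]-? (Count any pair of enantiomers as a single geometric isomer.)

3

An octahedron has six vertices in three trans pairs; every non-trans pair is cis.
Systematic placement gives 3 geometric isomers: NCS mer, py trans; NCS mer, py cis; NCS fac, py cis.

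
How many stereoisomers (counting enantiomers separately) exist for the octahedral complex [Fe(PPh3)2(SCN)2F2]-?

There are 5 geometric isomers: PPh3 trans, SCN trans, F trans; PPh3 cis, SCN cis, F trans; PPh3 cis, SCN trans, F cis; PPh3 cis, SCN cis, F cis (chiral); PPh3 trans, SCN cis, F cis.
One of these lacks any improper symmetry element and so occurs as an enantiomeric pair, giving 5 + 1 = 6 stereoisomers in total.

6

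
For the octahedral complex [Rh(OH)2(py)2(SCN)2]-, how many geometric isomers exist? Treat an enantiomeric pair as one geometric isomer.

5

An octahedron has six vertices in three trans pairs; every non-trans pair is cis.
The distinct arrangements are (5 in all): OH trans, py trans, SCN trans; OH trans, py cis, SCN cis; OH cis, py trans, SCN cis; OH cis, py cis, SCN cis (chiral); OH cis, py cis, SCN trans.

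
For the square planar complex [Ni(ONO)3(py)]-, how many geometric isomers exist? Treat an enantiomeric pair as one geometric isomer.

In a square planar complex each vertex has one trans partner and two cis neighbours.
Only one geometric arrangement is possible.

1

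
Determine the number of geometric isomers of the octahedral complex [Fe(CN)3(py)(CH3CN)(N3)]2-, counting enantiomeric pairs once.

In an octahedral complex each vertex has one trans partner and four cis neighbours.
Systematic placement gives 4 geometric isomers: CN mer (3 arrangements); CN fac (chiral).

4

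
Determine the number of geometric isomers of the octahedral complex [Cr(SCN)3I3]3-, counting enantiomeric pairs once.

2

An octahedron has six vertices in three trans pairs; every non-trans pair is cis.
Working through the distinct placements yields 2 geometric isomers: SCN mer; SCN fac.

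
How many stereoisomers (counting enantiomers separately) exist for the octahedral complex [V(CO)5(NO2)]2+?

Only one geometric arrangement is possible.

1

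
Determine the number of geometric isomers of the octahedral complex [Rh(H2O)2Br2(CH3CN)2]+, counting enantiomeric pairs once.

5

In an octahedral complex each vertex has one trans partner and four cis neighbours.
The distinct arrangements are (5 in all): H2O trans, Br trans, CH3CN trans; H2O cis, Br trans, CH3CN cis; H2O trans, Br cis, CH3CN cis; H2O cis, Br cis, CH3CN cis (chiral); H2O cis, Br cis, CH3CN trans.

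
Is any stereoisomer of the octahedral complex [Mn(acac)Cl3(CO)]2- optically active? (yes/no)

no

An octahedron has six vertices in three trans pairs; every non-trans pair is cis.
Each acac is bidentate and must span two cis positions.
Systematic placement gives 2 geometric isomers: Cl fac; Cl mer.
Each arrangement has an internal mirror plane or centre of symmetry, so none is chiral.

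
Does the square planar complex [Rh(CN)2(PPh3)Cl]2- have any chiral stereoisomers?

no

In a square planar complex each vertex has one trans partner and two cis neighbours.
There are 2 geometric isomers: CN cis; CN trans.
Each arrangement has an internal mirror plane or centre of symmetry, so none is chiral.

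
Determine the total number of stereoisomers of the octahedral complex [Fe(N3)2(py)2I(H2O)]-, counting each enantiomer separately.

An octahedron has six vertices in three trans pairs; every non-trans pair is cis.
There are 6 geometric isomers: N3 trans, py trans; N3 cis, py cis (3 arrangements, 2 chiral); N3 cis, py trans; N3 trans, py cis.
Of these, 2 lack any improper symmetry element and so occur as enantiomeric pairs, giving 6 + 2 = 8 stereoisomers in total.

8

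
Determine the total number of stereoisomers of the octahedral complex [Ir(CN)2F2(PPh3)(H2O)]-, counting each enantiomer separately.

8

Systematic placement gives 6 geometric isomers: CN trans, F trans; CN trans, F cis; CN cis, F cis (3 arrangements, 2 chiral); CN cis, F trans.
Of these, 2 lack any improper symmetry element and so occur as enantiomeric pairs, giving 6 + 2 = 8 stereoisomers in total.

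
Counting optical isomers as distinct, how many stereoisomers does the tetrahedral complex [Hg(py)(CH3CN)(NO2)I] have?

2

All four vertices of a tetrahedron are equivalent and mutually adjacent, so cis/trans isomerism cannot arise.
Only one geometric arrangement is possible; it has no improper symmetry element, so it exists as a pair of enantiomers (2 stereoisomers).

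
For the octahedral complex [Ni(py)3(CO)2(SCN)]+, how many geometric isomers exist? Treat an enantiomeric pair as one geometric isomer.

The six octahedral sites form three mutually perpendicular trans pairs.
The distinct arrangements are (3 in all): py mer, CO trans; py mer, CO cis; py fac, CO cis.

3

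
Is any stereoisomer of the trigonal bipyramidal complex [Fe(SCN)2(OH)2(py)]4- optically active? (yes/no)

Exhaustive case analysis gives 5 geometric isomers.
One of these lacks any improper symmetry element and so occurs as an enantiomeric pair, giving 5 + 1 = 6 stereoisomers in total.

yes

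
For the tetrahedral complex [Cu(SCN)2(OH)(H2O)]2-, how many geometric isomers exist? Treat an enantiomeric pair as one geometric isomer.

1

All four vertices of a tetrahedron are equivalent and mutually adjacent, so cis/trans isomerism cannot arise.
Only one geometric arrangement is possible.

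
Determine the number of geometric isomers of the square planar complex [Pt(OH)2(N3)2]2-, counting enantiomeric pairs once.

A square has two trans pairs of vertices; adjacent vertices are cis.
There are 2 geometric isomers: OH cis; OH trans.

2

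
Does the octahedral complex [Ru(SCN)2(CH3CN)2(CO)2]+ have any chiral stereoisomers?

yes

An octahedron has six vertices in three trans pairs; every non-trans pair is cis.
Working through the distinct placements yields 5 geometric isomers: SCN trans, CH3CN trans, CO trans; SCN cis, CH3CN trans, CO cis; SCN trans, CH3CN cis, CO cis; SCN cis, CH3CN cis, CO cis (chiral); SCN cis, CH3CN cis, CO trans.
One of these lacks any improper symmetry element and so occurs as an enantiomeric pair, giving 5 + 1 = 6 stereoisomers in total.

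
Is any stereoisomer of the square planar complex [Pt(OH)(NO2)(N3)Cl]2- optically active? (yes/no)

A square has two trans pairs of vertices; adjacent vertices are cis.
Systematic placement gives 3 geometric isomers: (Cl/NO2 trans, N3/OH trans); (Cl/OH trans, N3/NO2 trans); (Cl/N3 trans, NO2/OH trans).
Each arrangement has an internal mirror plane or centre of symmetry, so none is chiral.

no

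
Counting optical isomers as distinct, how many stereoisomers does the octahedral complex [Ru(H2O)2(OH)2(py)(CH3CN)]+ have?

The distinct arrangements are (6 in all): H2O cis, OH cis (3 arrangements, 2 chiral); H2O cis, OH trans; H2O trans, OH cis; H2O trans, OH trans.
Of these, 2 lack any improper symmetry element and so occur as enantiomeric pairs, giving 6 + 2 = 8 stereoisomers in total.

8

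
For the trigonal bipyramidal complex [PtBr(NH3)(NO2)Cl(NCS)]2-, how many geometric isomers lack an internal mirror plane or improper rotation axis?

A trigonal bipyramid has two axial and three equatorial sites, which are chemically inequivalent.
Placing the ligands in turn and identifying arrangements related by rotation or reflection leaves 10 distinct geometric isomers.
Of these, 10 lack any improper symmetry element and so occur as enantiomeric pairs, giving 10 + 10 = 20 stereoisomers in total.

10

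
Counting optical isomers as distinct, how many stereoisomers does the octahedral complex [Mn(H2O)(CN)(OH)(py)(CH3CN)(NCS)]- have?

30

Systematic enumeration (placing each ligand type in turn and discarding arrangements equivalent by rotation or reflection) gives 15 geometric isomers.
Of these, 15 lack any improper symmetry element and so occur as enantiomeric pairs, giving 15 + 15 = 30 stereoisomers in total.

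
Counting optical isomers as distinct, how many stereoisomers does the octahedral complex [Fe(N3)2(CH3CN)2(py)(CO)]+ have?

8

An octahedron has six vertices in three trans pairs; every non-trans pair is cis.
The distinct arrangements are (6 in all): N3 cis, CH3CN trans; N3 trans, CH3CN trans; N3 cis, CH3CN cis (3 arrangements, 2 chiral); N3 trans, CH3CN cis.
Of these, 2 lack any improper symmetry element and so occur as enantiomeric pairs, giving 6 + 2 = 8 stereoisomers in total.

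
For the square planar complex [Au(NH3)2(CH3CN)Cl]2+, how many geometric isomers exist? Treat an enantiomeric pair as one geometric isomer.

In a square planar complex each vertex has one trans partner and two cis neighbours.
Systematic placement gives 2 geometric isomers: NH3 cis; NH3 trans.

2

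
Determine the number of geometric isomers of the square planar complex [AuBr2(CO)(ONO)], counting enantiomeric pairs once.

2

In a square planar complex each vertex has one trans partner and two cis neighbours.
Systematic placement gives 2 geometric isomers: Br cis; Br trans.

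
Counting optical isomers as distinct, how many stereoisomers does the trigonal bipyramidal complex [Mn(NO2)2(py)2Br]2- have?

6

Exhaustive case analysis gives 5 geometric isomers.
One of these lacks any improper symmetry element and so occurs as an enantiomeric pair, giving 5 + 1 = 6 stereoisomers in total.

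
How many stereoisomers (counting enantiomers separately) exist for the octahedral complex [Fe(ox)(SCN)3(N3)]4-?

2

In an octahedral complex each vertex has one trans partner and four cis neighbours.
Each ox is bidentate and must span two cis positions.
Working through the distinct placements yields 2 geometric isomers: SCN fac; SCN mer.
Each arrangement has an internal mirror plane or centre of symmetry, so none is chiral.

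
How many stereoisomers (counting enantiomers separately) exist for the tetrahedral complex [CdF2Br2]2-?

All four vertices of a tetrahedron are equivalent and mutually adjacent, so cis/trans isomerism cannot arise.
Only one geometric arrangement is possible.

1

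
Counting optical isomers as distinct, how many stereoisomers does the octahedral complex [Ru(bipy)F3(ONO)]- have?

2

An octahedron has six vertices in three trans pairs; every non-trans pair is cis.
Each bipy is bidentate and must span two cis positions.
Systematic placement gives 2 geometric isomers: F mer; F fac.
Each arrangement has an internal mirror plane or centre of symmetry, so none is chiral.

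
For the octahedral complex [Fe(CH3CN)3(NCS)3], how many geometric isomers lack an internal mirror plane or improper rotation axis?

0

In an octahedral complex each vertex has one trans partner and four cis neighbours.
Working through the distinct placements yields 2 geometric isomers: CH3CN mer; CH3CN fac.
Each arrangement has an internal mirror plane or centre of symmetry, so none is chiral.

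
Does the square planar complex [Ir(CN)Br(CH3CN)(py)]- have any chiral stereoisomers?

no

A square has two trans pairs of vertices; adjacent vertices are cis.
There are 3 geometric isomers: (Br/CN trans, CH3CN/py trans); (Br/py trans, CH3CN/CN trans); (Br/CH3CN trans, CN/py trans).
Each arrangement has an internal mirror plane or centre of symmetry, so none is chiral.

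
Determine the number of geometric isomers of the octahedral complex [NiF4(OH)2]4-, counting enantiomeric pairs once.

2

There are 2 geometric isomers: OH trans; OH cis.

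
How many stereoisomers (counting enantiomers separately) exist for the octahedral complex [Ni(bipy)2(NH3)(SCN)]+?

In an octahedral complex each vertex has one trans partner and four cis neighbours.
Each bipy is bidentate and must span two cis positions.
The distinct arrangements are (2 in all): NH3 and SCN mutually trans; NH3 and SCN mutually cis (chiral).
One of these lacks any improper symmetry element and so occurs as an enantiomeric pair, giving 2 + 1 = 3 stereoisomers in total.

3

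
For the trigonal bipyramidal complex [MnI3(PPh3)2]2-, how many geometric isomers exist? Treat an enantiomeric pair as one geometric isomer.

In a trigonal bipyramid the two axial positions differ from the three equatorial ones.
Systematic placement gives 3 geometric isomers: PPh3 both equatorial; PPh3 one axial, one equatorial; PPh3 both axial.

3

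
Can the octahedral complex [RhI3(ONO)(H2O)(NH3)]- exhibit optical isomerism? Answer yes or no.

yes

Working through the distinct placements yields 4 geometric isomers: I mer (3 arrangements); I fac (chiral).
One of these lacks any improper symmetry element and so occurs as an enantiomeric pair, giving 4 + 1 = 5 stereoisomers in total.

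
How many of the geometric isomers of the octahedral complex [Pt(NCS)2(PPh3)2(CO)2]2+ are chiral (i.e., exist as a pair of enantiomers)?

1

In an octahedral complex each vertex has one trans partner and four cis neighbours.
Working through the distinct placements yields 5 geometric isomers: NCS trans, PPh3 trans, CO trans; NCS cis, PPh3 cis, CO trans; NCS cis, PPh3 trans, CO cis; NCS cis, PPh3 cis, CO cis (chiral); NCS trans, PPh3 cis, CO cis.
One of these lacks any improper symmetry element and so occurs as an enantiomeric pair, giving 5 + 1 = 6 stereoisomers in total.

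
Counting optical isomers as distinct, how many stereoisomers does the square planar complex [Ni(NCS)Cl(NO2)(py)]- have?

3

In a square planar complex each vertex has one trans partner and two cis neighbours.
There are 3 geometric isomers: (Cl/NO2 trans, NCS/py trans); (Cl/py trans, NCS/NO2 trans); (Cl/NCS trans, NO2/py trans).
Each arrangement has an internal mirror plane or centre of symmetry, so none is chiral.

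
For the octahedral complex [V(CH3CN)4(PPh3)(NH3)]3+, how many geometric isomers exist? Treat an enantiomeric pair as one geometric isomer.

An octahedron has six vertices in three trans pairs; every non-trans pair is cis.
There are 2 geometric isomers: PPh3 and NH3 mutually trans; PPh3 and NH3 mutually cis.

2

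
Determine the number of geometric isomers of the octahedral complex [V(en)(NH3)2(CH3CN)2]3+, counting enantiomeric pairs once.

3

Each en is bidentate and must span two cis positions.
Working through the distinct placements yields 3 geometric isomers: NH3 cis, CH3CN trans; NH3 cis, CH3CN cis (chiral); NH3 trans, CH3CN cis.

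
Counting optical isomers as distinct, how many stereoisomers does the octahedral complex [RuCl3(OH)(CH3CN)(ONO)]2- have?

The six octahedral sites form three mutually perpendicular trans pairs.
Working through the distinct placements yields 4 geometric isomers: Cl mer (3 arrangements); Cl fac (chiral).
One of these lacks any improper symmetry element and so occurs as an enantiomeric pair, giving 4 + 1 = 5 stereoisomers in total.

5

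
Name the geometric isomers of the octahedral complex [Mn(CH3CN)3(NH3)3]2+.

An octahedron has six vertices in three trans pairs; every non-trans pair is cis.
Working through the distinct placements yields 2 geometric isomers: CH3CN mer; CH3CN fac.

fac and mer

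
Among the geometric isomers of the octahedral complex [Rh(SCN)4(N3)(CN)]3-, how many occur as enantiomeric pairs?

0

The six octahedral sites form three mutually perpendicular trans pairs.
Systematic placement gives 2 geometric isomers: N3 and CN mutually trans; N3 and CN mutually cis.
Each arrangement has an internal mirror plane or centre of symmetry, so none is chiral.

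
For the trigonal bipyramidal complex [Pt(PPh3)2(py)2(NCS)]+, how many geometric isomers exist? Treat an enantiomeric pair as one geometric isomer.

5

In a trigonal bipyramid the two axial positions differ from the three equatorial ones.
Systematic enumeration (placing each ligand type in turn and discarding arrangements equivalent by rotation or reflection) gives 5 geometric isomers.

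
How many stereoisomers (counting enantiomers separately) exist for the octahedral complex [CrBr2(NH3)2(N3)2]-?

6

In an octahedral complex each vertex has one trans partner and four cis neighbours.
Working through the distinct placements yields 5 geometric isomers: Br trans, NH3 trans, N3 trans; Br trans, NH3 cis, N3 cis; Br cis, NH3 trans, N3 cis; Br cis, NH3 cis, N3 cis (chiral); Br cis, NH3 cis, N3 trans.
One of these lacks any improper symmetry element and so occurs as an enantiomeric pair, giving 5 + 1 = 6 stereoisomers in total.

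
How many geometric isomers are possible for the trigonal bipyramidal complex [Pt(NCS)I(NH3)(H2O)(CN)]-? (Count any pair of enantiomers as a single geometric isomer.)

A trigonal bipyramid has two axial and three equatorial sites, which are chemically inequivalent.
Systematic enumeration (placing each ligand type in turn and discarding arrangements equivalent by rotation or reflection) gives 10 geometric isomers.

10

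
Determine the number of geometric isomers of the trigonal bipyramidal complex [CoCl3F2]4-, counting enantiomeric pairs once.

A trigonal bipyramid has two axial and three equatorial sites, which are chemically inequivalent.
There are 3 geometric isomers: F both equatorial; F one axial, one equatorial; F both axial.

3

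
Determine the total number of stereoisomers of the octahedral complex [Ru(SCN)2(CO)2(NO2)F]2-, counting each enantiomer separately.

An octahedron has six vertices in three trans pairs; every non-trans pair is cis.
The distinct arrangements are (6 in all): SCN trans, CO trans; SCN cis, CO trans; SCN trans, CO cis; SCN cis, CO cis (3 arrangements, 2 chiral).
Of these, 2 lack any improper symmetry element and so occur as enantiomeric pairs, giving 6 + 2 = 8 stereoisomers in total.

8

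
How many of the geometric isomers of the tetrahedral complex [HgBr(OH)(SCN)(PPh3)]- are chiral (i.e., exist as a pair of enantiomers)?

In a tetrahedral complex all four positions are equivalent and every pair of ligands is adjacent — there is no cis/trans distinction.
Only one geometric arrangement is possible; it has no improper symmetry element, so it exists as a pair of enantiomers (2 stereoisomers).

1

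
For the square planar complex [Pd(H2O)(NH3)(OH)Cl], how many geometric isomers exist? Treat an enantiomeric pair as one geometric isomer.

A square has two trans pairs of vertices; adjacent vertices are cis.
Working through the distinct placements yields 3 geometric isomers: (Cl/NH3 trans, H2O/OH trans); (Cl/OH trans, H2O/NH3 trans); (Cl/H2O trans, NH3/OH trans).

3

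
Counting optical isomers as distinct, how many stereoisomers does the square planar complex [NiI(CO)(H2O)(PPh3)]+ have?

3

In a square planar complex each vertex has one trans partner and two cis neighbours.
There are 3 geometric isomers: (CO/I trans, H2O/PPh3 trans); (CO/PPh3 trans, H2O/I trans); (CO/H2O trans, I/PPh3 trans).
Each arrangement has an internal mirror plane or centre of symmetry, so none is chiral.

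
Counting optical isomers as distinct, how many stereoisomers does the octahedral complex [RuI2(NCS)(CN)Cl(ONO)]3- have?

15

An octahedron has six vertices in three trans pairs; every non-trans pair is cis.
Systematic enumeration (placing each ligand type in turn and discarding arrangements equivalent by rotation or reflection) gives 9 geometric isomers.
Of these, 6 lack any improper symmetry element and so occur as enantiomeric pairs, giving 9 + 6 = 15 stereoisomers in total.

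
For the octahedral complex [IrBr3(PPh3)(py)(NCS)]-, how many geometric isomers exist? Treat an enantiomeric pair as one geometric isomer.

The distinct arrangements are (4 in all): Br mer (3 arrangements); Br fac (chiral).

4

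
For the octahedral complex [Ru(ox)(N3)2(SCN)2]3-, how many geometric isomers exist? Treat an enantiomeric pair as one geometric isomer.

3

An octahedron has six vertices in three trans pairs; every non-trans pair is cis.
Each ox is bidentate and must span two cis positions.
The distinct arrangements are (3 in all): N3 trans, SCN cis; N3 cis, SCN cis (chiral); N3 cis, SCN trans.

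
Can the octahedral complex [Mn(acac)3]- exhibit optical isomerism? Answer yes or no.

yes

Each acac is bidentate and must span two cis positions.
Only one geometric arrangement is possible; it has no improper symmetry element, so it exists as a pair of enantiomers (2 stereoisomers).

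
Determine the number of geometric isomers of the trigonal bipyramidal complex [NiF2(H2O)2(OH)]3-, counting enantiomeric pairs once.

5

In a trigonal bipyramid the two axial positions differ from the three equatorial ones.
Systematic enumeration (placing each ligand type in turn and discarding arrangements equivalent by rotation or reflection) gives 5 geometric isomers.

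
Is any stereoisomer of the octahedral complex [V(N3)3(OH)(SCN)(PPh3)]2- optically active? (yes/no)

In an octahedral complex each vertex has one trans partner and four cis neighbours.
Systematic placement gives 4 geometric isomers: N3 mer (3 arrangements); N3 fac (chiral).
One of these lacks any improper symmetry element and so occurs as an enantiomeric pair, giving 4 + 1 = 5 stereoisomers in total.

yes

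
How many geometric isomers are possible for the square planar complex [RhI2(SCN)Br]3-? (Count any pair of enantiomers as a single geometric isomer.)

The distinct arrangements are (2 in all): I cis; I trans.

2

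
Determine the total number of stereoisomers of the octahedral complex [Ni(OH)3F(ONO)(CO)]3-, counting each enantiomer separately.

The six octahedral sites form three mutually perpendicular trans pairs.
Working through the distinct placements yields 4 geometric isomers: OH mer (3 arrangements); OH fac (chiral).
One of these lacks any improper symmetry element and so occurs as an enantiomeric pair, giving 4 + 1 = 5 stereoisomers in total.

5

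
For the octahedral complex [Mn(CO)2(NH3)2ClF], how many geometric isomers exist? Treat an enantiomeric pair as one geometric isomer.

An octahedron has six vertices in three trans pairs; every non-trans pair is cis.
Systematic placement gives 6 geometric isomers: CO trans, NH3 trans; CO trans, NH3 cis; CO cis, NH3 trans; CO cis, NH3 cis (3 arrangements, 2 chiral).

6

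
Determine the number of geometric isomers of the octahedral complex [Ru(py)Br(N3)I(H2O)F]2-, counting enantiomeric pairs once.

An octahedron has six vertices in three trans pairs; every non-trans pair is cis.
Placing the ligands in turn and identifying arrangements related by rotation or reflection leaves 15 distinct geometric isomers.

15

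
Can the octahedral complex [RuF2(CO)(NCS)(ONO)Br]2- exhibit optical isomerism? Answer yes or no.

yes

Exhaustive case analysis gives 9 geometric isomers.
Of these, 6 lack any improper symmetry element and so occur as enantiomeric pairs, giving 9 + 6 = 15 stereoisomers in total.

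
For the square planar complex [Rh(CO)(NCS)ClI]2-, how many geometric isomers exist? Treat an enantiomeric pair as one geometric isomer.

3

A square has two trans pairs of vertices; adjacent vertices are cis.
Working through the distinct placements yields 3 geometric isomers: (CO/I trans, Cl/NCS trans); (CO/NCS trans, Cl/I trans); (CO/Cl trans, I/NCS trans).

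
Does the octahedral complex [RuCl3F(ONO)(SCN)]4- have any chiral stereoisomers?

yes

The six octahedral sites form three mutually perpendicular trans pairs.
The distinct arrangements are (4 in all): Cl mer (3 arrangements); Cl fac (chiral).
One of these lacks any improper symmetry element and so occurs as an enantiomeric pair, giving 4 + 1 = 5 stereoisomers in total.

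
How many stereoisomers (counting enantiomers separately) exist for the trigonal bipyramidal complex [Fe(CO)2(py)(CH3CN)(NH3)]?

10

In a trigonal bipyramid the two axial positions differ from the three equatorial ones.
Systematic enumeration (placing each ligand type in turn and discarding arrangements equivalent by rotation or reflection) gives 7 geometric isomers.
Of these, 3 lack any improper symmetry element and so occur as enantiomeric pairs, giving 7 + 3 = 10 stereoisomers in total.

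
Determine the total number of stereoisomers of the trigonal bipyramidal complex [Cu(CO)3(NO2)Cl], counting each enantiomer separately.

In a trigonal bipyramid the two axial positions differ from the three equatorial ones.
There are 4 geometric isomers: NO2 equatorial, Cl equatorial; NO2 equatorial, Cl axial; NO2 axial, Cl equatorial; NO2 axial, Cl axial.
Each arrangement has an internal mirror plane or centre of symmetry, so none is chiral.

4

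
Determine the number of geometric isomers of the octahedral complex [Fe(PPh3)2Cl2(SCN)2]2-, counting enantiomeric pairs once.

5

In an octahedral complex each vertex has one trans partner and four cis neighbours.
Working through the distinct placements yields 5 geometric isomers: PPh3 trans, Cl trans, SCN trans; PPh3 cis, Cl trans, SCN cis; PPh3 cis, Cl cis, SCN trans; PPh3 cis, Cl cis, SCN cis (chiral); PPh3 trans, Cl cis, SCN cis.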